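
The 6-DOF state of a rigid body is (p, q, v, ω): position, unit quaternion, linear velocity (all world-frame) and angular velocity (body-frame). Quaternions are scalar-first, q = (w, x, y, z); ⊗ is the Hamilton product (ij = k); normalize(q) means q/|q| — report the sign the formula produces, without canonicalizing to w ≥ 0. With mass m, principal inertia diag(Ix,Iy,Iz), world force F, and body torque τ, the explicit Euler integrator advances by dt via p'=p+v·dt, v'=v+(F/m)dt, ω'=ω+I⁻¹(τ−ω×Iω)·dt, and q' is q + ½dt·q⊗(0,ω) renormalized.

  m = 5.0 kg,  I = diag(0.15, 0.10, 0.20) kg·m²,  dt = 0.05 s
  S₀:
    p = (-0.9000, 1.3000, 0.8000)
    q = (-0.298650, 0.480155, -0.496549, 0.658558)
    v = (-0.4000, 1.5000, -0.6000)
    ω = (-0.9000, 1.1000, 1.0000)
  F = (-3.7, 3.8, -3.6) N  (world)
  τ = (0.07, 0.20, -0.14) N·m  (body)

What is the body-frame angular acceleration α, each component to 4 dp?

ω×(Iω) gyroscopic = (0.1100, 0.0450, 0.0495)
α = I⁻¹(τ − ω×Iω) = (-0.2667, 1.5500, -0.9475)

α = (-0.2667, 1.5500, -0.9475)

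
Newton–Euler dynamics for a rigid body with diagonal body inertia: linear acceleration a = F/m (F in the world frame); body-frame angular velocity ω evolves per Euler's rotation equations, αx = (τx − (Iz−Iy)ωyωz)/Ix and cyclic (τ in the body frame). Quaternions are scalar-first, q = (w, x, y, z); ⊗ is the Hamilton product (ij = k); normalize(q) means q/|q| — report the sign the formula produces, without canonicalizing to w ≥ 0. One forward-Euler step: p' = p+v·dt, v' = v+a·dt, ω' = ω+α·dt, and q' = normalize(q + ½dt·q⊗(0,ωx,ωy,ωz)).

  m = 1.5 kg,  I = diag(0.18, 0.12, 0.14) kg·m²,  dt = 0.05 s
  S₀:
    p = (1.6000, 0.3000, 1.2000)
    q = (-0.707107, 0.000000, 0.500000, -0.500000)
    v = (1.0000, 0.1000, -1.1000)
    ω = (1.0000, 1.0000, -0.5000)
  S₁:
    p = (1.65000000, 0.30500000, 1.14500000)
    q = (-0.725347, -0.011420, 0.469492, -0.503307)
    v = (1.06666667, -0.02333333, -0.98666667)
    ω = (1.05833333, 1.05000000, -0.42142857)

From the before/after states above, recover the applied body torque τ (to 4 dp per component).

ω₁ − ω₀ = (0.05833333, 0.05000000, 0.07857143)
I·α + gyro = (0.2000, 0.1000, 0.1600)

τ = (0.2000, 0.1000, 0.1600)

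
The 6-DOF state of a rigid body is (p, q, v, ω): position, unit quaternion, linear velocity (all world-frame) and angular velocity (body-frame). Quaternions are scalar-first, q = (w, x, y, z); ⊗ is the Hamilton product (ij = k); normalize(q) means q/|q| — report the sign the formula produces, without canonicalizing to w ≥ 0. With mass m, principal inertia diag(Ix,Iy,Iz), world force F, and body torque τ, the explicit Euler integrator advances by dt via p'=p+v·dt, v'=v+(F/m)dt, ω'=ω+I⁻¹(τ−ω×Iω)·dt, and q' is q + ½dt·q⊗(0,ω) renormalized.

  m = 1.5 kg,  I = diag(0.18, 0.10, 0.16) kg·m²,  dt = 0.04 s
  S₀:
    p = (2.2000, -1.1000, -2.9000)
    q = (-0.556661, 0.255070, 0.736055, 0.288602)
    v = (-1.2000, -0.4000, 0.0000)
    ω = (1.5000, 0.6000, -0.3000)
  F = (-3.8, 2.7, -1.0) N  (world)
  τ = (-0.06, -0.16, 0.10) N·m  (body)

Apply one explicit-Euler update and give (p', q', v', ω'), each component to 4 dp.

α = I⁻¹(τ − ω×Iω) = (-0.2733, -1.5100, 1.0750)
new body rate ω' = (1.4891, 0.5396, -0.2570)
2q̇ = q⊗(0,ω) = (-0.7376574, -1.2289692, 0.1754274, -0.7840422)
q' = normalize(q + ½dt·q⊗(0,ω)) = (-0.5711, 0.2304, 0.7392, 0.2728)
linear accel F/m = (-2.5333, 1.8000, -0.6667)
p + v·dt = (2.1520, -1.1160, -2.9000)
new velocity v' = (-1.3013, -0.3280, -0.0267)

p' = (2.1520, -1.1160, -2.9000)
q' = (-0.5711, 0.2304, 0.7392, 0.2728)
v' = (-1.3013, -0.3280, -0.0267)
ω' = (1.4891, 0.5396, -0.2570)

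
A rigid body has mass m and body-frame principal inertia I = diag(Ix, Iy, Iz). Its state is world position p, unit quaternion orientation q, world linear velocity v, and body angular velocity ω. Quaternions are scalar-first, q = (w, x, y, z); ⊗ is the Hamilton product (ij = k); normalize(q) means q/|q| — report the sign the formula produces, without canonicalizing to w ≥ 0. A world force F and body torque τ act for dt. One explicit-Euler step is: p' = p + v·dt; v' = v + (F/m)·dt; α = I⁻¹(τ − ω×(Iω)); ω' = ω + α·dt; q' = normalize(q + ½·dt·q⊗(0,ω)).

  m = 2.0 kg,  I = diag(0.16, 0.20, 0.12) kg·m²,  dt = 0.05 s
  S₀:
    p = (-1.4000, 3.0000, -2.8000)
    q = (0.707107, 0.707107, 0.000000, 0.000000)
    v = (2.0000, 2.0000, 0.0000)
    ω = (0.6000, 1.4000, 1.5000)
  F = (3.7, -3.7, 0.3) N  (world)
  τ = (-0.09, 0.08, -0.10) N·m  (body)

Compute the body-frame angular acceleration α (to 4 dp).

gyro term ω×Iω = (-0.1680, 0.0360, 0.0336)
(τ − ω×Iω)/I = (0.4875, 0.2200, -1.1133)

α = (0.4875, 0.2200, -1.1133)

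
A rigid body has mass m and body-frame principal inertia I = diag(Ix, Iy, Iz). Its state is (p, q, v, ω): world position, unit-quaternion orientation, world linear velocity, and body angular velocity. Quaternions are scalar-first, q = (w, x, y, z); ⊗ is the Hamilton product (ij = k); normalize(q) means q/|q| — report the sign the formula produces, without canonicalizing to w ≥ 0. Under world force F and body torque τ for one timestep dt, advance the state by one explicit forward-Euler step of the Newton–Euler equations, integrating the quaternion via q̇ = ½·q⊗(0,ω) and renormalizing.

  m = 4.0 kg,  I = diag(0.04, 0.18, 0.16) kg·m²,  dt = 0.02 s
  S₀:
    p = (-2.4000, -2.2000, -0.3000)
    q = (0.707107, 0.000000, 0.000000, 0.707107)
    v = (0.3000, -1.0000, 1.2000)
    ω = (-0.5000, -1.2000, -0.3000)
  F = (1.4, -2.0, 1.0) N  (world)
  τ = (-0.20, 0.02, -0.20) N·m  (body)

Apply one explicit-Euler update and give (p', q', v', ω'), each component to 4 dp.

precession coupling ω×(Iω) = (-0.0072, -0.0180, 0.0840)
α = I⁻¹(τ − ω×Iω) = (-4.8200, 0.2111, -1.7750)
ω' = ω + α·dt = (-0.5964, -1.1958, -0.3355)
2q̇ = q⊗(0,ω) = (0.2121321, 0.4949749, -1.2020819, -0.2121321)
q + ½dt·q⊗(0,ω), renormalized = (0.7092, 0.0049, -0.0120, 0.7049)
a = (0.3500, -0.5000, 0.2500)
new position p' = (-2.3940, -2.2200, -0.2760)
v + (F/m)dt = (0.3070, -1.0100, 1.2050)

p' = (-2.3940, -2.2200, -0.2760)
q' = (0.7092, 0.0049, -0.0120, 0.7049)
v' = (0.3070, -1.0100, 1.2050)
ω' = (-0.5964, -1.1958, -0.3355)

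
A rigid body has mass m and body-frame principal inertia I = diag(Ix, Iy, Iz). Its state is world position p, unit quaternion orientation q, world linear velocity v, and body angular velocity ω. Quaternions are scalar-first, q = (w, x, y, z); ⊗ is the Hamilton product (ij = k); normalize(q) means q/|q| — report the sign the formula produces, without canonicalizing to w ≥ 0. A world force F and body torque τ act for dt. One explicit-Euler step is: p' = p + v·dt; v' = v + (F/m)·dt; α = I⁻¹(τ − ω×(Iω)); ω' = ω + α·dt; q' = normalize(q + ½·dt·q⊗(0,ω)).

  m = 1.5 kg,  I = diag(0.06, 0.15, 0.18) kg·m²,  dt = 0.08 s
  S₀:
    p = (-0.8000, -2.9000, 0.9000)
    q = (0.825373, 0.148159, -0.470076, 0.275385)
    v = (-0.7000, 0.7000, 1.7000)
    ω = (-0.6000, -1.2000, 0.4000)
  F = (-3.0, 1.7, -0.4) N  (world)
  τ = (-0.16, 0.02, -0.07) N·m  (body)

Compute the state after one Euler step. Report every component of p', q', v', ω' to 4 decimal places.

linear accel F/m = (-2.0000, 1.1333, -0.2667)
p + v·dt = (-0.8560, -2.8440, 1.0360)
v + (F/m)dt = (-0.8600, 0.7907, 1.6787)
precession coupling ω×(Iω) = (-0.0144, 0.0288, 0.0648)
angular accel α = (-2.4267, -0.0587, -0.7489)
ω' = ω + α·dt = (-0.7941, -1.2047, 0.3401)
Hamilton product q⊗(0,ω) = (-0.5853498, -0.3527922, -1.2149422, -0.1296872)
q' = normalize(q + ½dt·q⊗(0,ω)) = (0.8007, 0.1338, -0.5179, 0.2698)

p' = (-0.8560, -2.8440, 1.0360)
q' = (0.8007, 0.1338, -0.5179, 0.2698)
v' = (-0.8600, 0.7907, 1.6787)
ω' = (-0.7941, -1.2047, 0.3401)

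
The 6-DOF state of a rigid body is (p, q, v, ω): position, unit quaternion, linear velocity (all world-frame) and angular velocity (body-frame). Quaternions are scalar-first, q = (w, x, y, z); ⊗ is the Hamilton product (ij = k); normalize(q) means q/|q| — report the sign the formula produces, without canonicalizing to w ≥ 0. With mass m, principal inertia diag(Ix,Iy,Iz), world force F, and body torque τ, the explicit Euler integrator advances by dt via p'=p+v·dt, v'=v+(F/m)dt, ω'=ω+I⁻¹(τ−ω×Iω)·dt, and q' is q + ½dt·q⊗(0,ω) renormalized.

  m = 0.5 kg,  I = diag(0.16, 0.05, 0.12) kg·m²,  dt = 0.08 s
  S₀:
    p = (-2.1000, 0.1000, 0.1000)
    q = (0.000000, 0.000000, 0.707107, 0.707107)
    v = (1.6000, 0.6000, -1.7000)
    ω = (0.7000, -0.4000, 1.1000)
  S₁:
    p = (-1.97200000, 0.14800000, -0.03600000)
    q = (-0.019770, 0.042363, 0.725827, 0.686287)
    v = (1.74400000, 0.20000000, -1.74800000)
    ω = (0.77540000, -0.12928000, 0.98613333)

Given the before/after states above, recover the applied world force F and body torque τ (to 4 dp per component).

F = (0.9000, -2.5000, -0.3000)
τ = (0.1200, 0.2000, -0.1400)

ω₁ − ω₀ = (0.07540000, 0.27072000, -0.11386667)
gyro term ω₀×Iω₀ = (-0.0308, 0.0308, 0.0308)
I·α + gyro = (0.1200, 0.2000, -0.1400)
velocity change Δv = (0.14400000, -0.40000000, -0.04800000)
F = m·Δv/dt = (0.9000, -2.5000, -0.3000)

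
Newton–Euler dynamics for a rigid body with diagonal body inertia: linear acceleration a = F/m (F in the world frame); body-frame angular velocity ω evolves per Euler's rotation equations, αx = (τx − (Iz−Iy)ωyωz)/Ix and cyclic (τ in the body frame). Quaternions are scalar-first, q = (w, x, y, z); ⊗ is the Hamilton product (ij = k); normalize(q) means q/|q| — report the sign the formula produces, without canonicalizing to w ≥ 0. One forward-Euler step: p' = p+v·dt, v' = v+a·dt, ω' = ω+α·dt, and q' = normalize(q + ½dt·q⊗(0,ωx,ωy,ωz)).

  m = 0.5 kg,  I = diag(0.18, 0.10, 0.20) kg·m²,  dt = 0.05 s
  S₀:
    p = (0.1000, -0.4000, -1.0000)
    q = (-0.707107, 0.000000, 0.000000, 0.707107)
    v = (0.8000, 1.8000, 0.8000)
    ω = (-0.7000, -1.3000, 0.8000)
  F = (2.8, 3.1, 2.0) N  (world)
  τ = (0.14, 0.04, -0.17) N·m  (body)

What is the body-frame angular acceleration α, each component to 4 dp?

α = (1.3556, 0.2880, -0.4860)

gyro term ω×Iω = (-0.1040, 0.0112, -0.0728)
α = I⁻¹(τ − ω×Iω) = (1.3556, 0.2880, -0.4860)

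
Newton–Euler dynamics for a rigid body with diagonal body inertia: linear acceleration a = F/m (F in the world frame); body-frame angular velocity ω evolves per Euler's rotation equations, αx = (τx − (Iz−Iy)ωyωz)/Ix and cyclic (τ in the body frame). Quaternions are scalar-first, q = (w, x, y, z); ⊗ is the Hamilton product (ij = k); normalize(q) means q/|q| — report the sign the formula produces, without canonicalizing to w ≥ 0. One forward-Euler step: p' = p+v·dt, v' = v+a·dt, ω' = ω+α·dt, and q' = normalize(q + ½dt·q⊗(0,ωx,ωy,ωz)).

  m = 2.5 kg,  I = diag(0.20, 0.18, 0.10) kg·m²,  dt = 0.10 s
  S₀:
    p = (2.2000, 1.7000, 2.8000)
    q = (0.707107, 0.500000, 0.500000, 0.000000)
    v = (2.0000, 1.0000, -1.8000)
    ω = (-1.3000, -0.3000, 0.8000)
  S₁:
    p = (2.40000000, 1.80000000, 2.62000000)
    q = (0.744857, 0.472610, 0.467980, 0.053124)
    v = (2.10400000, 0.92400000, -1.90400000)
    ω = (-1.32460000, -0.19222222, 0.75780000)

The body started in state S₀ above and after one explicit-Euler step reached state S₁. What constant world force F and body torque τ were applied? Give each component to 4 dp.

rate change Δω = (-0.02460000, 0.10777778, -0.04220000)
τ = I·(Δω/dt) + ω₀×(Iω₀) = (-0.0300, 0.0900, -0.0500)
v₁ − v₀ = (0.10400000, -0.07600000, -0.10400000)
F = m·Δv/dt = (2.6000, -1.9000, -2.6000)

F = (2.6000, -1.9000, -2.6000)
τ = (-0.0300, 0.0900, -0.0500)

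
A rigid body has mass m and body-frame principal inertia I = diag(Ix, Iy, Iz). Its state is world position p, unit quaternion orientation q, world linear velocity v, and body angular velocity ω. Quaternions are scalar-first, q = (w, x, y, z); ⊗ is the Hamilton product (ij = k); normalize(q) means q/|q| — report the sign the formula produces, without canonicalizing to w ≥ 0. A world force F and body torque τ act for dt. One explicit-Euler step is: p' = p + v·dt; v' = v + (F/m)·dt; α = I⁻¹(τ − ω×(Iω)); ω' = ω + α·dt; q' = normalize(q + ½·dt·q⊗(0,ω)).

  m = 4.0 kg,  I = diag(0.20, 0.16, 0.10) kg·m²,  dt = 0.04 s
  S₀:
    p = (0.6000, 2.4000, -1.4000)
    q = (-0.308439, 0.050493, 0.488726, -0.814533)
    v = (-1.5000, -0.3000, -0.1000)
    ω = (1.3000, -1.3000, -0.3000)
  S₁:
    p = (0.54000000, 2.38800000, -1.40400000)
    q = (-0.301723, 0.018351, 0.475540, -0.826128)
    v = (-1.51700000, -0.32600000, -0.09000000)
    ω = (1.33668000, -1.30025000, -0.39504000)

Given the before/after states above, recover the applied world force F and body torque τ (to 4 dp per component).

ω₁ − ω₀ = (0.03668000, -0.00025000, -0.09504000)
τ = I·(Δω/dt) + ω₀×(Iω₀) = (0.1600, -0.0400, -0.1700)
Δv = v₁−v₀ = (-0.01700000, -0.02600000, 0.01000000)
F = m·Δv/dt = (-1.7000, -2.6000, 1.0000)

F = (-1.7000, -2.6000, 1.0000)
τ = (0.1600, -0.0400, -0.1700)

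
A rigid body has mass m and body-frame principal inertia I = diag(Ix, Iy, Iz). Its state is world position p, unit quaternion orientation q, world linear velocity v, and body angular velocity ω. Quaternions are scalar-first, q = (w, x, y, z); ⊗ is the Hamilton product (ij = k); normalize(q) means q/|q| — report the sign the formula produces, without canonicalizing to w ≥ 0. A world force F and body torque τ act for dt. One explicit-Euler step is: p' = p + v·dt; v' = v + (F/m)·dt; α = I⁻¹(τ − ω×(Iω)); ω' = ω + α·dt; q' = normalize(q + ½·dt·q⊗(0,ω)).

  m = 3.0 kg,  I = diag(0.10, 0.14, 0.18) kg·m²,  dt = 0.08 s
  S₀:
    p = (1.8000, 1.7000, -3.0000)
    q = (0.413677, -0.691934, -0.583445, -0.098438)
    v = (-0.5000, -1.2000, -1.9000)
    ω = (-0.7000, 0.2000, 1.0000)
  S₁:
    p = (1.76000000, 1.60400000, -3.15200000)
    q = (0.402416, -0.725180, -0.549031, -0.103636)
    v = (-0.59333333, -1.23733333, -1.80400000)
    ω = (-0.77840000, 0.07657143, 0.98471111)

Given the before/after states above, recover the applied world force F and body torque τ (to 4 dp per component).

F = (-3.5000, -1.4000, 3.6000)
τ = (-0.0900, -0.1600, -0.0400)

Δω = ω₁−ω₀ = (-0.07840000, -0.12342857, -0.01528889)
precession coupling = (0.0080, 0.0560, -0.0056)
τ = I·(Δω/dt) + ω₀×(Iω₀) = (-0.0900, -0.1600, -0.0400)
v₁ − v₀ = (-0.09333333, -0.03733333, 0.09600000)
applied force F = (-3.5000, -1.4000, 3.6000)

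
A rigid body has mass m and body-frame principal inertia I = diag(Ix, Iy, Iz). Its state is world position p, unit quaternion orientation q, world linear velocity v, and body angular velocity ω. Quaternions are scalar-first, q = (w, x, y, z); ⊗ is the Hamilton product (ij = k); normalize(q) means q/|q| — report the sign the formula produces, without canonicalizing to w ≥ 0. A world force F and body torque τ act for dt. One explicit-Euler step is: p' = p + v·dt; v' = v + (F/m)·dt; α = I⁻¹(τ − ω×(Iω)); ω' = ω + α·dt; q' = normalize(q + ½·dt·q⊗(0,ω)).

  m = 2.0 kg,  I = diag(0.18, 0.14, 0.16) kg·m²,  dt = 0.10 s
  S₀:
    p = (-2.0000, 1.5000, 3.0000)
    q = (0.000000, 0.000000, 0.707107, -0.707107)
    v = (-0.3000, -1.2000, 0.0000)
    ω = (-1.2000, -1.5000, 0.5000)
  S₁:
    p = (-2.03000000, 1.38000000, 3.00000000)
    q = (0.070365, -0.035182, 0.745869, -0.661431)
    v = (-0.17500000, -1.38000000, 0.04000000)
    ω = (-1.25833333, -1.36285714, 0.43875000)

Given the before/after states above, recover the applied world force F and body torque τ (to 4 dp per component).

Δω = ω₁−ω₀ = (-0.05833333, 0.13714286, -0.06125000)
precession coupling = (-0.0150, -0.0120, -0.0720)
I·α + gyro = (-0.1200, 0.1800, -0.1700)
velocity change Δv = (0.12500000, -0.18000000, 0.04000000)
m·(v₁−v₀)/dt = (2.5000, -3.6000, 0.8000)

F = (2.5000, -3.6000, 0.8000)
τ = (-0.1200, 0.1800, -0.1700)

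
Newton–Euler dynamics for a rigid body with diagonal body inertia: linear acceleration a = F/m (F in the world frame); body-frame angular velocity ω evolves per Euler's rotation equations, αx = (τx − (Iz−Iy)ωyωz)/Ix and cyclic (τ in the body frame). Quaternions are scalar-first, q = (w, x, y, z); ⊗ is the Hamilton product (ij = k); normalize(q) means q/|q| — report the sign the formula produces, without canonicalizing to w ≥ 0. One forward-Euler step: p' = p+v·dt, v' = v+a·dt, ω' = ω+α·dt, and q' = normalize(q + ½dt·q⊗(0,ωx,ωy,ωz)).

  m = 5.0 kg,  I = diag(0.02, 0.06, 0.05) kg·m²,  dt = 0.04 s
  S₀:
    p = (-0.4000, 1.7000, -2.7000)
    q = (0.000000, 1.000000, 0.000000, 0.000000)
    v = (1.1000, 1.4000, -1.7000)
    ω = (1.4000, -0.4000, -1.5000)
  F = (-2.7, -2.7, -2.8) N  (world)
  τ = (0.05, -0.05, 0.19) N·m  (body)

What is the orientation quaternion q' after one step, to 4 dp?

q' = (-0.0280, 0.9991, 0.0300, -0.0080)

Hamilton product q⊗(0,ω) = (-1.4000000, 0.0000000, 1.5000000, -0.4000000)
q' = normalize(q + ½dt·q⊗(0,ω)) = (-0.0280, 0.9991, 0.0300, -0.0080)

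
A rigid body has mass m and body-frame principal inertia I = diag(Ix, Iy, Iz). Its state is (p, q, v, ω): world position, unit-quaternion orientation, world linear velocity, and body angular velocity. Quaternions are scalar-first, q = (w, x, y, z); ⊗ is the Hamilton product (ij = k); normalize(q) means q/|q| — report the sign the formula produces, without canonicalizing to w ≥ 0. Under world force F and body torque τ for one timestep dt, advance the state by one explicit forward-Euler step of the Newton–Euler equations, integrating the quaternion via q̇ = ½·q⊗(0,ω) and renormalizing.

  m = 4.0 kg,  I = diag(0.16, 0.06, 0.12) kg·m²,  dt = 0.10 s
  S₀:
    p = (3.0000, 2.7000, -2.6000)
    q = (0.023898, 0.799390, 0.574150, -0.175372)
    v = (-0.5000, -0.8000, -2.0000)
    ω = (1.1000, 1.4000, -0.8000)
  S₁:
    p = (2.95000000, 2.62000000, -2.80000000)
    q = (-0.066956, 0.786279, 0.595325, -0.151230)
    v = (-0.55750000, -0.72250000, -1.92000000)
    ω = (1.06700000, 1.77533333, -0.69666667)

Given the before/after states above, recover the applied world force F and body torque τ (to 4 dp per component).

Δv = v₁−v₀ = (-0.05750000, 0.07750000, 0.08000000)
applied force F = (-2.3000, 3.1000, 3.2000)
rate change Δω = (-0.03300000, 0.37533333, 0.10333333)
gyro term ω₀×Iω₀ = (-0.0672, -0.0352, -0.1540)
I·α + gyro = (-0.1200, 0.1900, -0.0300)

F = (-2.3000, 3.1000, 3.2000)
τ = (-0.1200, 0.1900, -0.0300)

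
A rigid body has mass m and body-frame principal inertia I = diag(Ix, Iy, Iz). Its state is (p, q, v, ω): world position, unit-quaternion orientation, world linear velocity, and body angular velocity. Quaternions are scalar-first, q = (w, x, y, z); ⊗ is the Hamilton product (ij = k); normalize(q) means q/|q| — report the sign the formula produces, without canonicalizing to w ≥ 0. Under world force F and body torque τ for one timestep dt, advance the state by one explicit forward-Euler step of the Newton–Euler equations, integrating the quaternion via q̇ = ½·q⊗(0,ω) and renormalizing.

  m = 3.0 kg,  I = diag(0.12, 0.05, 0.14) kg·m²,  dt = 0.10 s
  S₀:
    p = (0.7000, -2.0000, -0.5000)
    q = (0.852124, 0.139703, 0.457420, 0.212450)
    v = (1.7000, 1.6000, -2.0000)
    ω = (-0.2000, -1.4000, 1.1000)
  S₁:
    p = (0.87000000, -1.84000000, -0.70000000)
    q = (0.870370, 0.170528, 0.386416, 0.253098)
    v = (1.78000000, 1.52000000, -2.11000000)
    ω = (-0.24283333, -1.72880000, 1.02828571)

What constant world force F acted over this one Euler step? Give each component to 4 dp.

Δv = v₁−v₀ = (0.08000000, -0.08000000, -0.11000000)
applied force F = (2.4000, -2.4000, -3.3000)

F = (2.4000, -2.4000, -3.3000)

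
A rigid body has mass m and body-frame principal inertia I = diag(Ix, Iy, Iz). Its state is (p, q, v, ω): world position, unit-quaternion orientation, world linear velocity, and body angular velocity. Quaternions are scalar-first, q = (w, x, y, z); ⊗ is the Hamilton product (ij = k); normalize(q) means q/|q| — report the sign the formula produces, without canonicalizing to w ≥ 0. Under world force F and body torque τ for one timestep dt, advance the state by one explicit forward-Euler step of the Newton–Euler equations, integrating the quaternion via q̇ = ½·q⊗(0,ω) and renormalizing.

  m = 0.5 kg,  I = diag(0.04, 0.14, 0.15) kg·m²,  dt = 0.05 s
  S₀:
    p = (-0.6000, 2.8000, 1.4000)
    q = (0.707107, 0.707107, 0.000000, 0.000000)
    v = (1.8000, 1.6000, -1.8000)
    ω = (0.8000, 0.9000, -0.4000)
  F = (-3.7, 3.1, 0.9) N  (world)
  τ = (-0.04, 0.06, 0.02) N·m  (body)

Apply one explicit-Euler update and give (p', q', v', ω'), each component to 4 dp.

p' = (-0.5100, 2.8800, 1.3100)
q' = (0.6926, 0.7209, 0.0230, 0.0088)
v' = (1.4300, 1.9100, -1.7100)
ω' = (0.7545, 0.9089, -0.4173)

linear accel F/m = (-7.4000, 6.2000, 1.8000)
new position p' = (-0.5100, 2.8800, 1.3100)
v + (F/m)dt = (1.4300, 1.9100, -1.7100)
gyro term ω×Iω = (-0.0036, 0.0352, 0.0720)
angular accel α = (-0.9100, 0.1771, -0.3467)
ω' = ω + α·dt = (0.7545, 0.9089, -0.4173)
Hamilton product q⊗(0,ω) = (-0.5656856, 0.5656856, 0.9192391, 0.3535535)
updated quaternion q' = (0.6926, 0.7209, 0.0230, 0.0088)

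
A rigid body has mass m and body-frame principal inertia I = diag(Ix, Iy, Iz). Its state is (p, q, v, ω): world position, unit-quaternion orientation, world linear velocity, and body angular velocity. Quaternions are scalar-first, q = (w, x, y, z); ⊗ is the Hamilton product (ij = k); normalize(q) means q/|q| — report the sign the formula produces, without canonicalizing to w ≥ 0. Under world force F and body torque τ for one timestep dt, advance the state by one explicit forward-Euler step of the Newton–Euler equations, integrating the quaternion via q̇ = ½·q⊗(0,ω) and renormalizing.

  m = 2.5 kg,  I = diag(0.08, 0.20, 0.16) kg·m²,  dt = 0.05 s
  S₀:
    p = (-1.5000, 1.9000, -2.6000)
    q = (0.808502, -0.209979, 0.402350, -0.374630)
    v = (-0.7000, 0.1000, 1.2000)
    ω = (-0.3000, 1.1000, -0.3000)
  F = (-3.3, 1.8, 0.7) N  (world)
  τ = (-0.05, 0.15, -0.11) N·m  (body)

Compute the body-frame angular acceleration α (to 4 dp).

ω×(Iω) gyroscopic = (0.0132, -0.0072, -0.0396)
(τ − ω×Iω)/I = (-0.7900, 0.7860, -0.4400)

α = (-0.7900, 0.7860, -0.4400)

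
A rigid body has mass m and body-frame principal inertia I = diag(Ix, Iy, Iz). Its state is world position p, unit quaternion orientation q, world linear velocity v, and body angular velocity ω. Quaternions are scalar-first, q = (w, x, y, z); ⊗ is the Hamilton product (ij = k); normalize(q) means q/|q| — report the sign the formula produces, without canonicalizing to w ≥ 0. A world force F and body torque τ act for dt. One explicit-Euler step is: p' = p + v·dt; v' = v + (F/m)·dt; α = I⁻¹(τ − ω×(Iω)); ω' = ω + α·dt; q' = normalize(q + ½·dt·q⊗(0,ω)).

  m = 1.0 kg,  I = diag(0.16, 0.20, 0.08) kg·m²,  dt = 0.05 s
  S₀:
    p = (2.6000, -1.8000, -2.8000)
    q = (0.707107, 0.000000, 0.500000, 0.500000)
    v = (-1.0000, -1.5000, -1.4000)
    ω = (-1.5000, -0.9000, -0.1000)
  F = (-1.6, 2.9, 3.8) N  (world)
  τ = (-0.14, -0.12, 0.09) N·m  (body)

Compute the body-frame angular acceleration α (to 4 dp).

gyro term ω×Iω = (-0.0108, 0.0120, 0.0540)
angular accel α = (-0.8075, -0.6600, 0.4500)

α = (-0.8075, -0.6600, 0.4500)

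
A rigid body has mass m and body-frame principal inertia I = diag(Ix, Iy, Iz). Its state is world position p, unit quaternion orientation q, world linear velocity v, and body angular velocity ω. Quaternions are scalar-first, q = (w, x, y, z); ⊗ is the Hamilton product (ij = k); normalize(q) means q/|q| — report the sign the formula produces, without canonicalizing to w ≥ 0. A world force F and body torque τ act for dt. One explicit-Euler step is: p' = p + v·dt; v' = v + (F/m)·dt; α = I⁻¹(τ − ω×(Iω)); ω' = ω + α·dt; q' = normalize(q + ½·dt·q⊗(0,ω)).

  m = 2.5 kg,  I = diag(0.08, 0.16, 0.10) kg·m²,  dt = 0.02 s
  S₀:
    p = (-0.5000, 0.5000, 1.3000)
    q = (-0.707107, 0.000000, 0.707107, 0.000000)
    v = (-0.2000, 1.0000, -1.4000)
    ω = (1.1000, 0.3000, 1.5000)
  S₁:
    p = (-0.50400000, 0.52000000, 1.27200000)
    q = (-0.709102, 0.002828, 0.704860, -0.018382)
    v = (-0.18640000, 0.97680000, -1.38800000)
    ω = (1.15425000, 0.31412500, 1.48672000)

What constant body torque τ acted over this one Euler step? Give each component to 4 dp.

τ = (0.1900, 0.0800, -0.0400)

ω₁ − ω₀ = (0.05425000, 0.01412500, -0.01328000)
ω₀×(Iω₀) = (-0.0270, -0.0330, 0.0264)
τ = I·(Δω/dt) + ω₀×(Iω₀) = (0.1900, 0.0800, -0.0400)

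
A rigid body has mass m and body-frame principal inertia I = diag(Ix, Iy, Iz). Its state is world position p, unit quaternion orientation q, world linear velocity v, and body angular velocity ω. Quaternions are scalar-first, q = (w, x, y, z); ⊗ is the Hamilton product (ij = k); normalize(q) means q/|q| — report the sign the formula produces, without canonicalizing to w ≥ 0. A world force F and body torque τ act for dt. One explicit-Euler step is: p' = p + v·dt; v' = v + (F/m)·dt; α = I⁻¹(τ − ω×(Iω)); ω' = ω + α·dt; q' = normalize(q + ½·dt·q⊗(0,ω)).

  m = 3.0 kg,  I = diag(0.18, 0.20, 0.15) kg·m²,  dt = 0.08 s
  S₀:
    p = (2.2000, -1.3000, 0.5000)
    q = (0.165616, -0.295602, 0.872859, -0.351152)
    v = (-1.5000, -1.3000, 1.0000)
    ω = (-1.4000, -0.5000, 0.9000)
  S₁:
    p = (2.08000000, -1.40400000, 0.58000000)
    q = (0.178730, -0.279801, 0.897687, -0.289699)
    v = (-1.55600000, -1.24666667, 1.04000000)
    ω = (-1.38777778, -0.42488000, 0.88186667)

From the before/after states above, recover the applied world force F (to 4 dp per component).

velocity change Δv = (-0.05600000, 0.05333333, 0.04000000)
F = m·Δv/dt = (-2.1000, 2.0000, 1.5000)

F = (-2.1000, 2.0000, 1.5000)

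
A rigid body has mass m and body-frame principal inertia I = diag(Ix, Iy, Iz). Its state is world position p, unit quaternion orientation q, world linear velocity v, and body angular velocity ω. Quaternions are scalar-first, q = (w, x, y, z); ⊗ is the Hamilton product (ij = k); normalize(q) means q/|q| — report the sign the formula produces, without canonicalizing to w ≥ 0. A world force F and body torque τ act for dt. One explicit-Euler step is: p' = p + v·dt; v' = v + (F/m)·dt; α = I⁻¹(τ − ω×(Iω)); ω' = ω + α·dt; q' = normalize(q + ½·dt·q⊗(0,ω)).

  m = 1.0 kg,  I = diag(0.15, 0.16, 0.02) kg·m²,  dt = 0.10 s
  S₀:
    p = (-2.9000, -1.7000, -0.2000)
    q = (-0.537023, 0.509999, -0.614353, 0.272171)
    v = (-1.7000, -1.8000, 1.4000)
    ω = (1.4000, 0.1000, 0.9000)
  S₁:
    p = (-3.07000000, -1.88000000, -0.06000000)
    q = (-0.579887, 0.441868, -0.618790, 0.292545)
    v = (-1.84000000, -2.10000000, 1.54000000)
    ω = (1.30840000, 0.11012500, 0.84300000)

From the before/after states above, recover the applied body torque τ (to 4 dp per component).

τ = (-0.1500, 0.1800, -0.0100)

ω₁ − ω₀ = (-0.09160000, 0.01012500, -0.05700000)
gyro term ω₀×Iω₀ = (-0.0126, 0.1638, 0.0014)
I·α + gyro = (-0.1500, 0.1800, -0.0100)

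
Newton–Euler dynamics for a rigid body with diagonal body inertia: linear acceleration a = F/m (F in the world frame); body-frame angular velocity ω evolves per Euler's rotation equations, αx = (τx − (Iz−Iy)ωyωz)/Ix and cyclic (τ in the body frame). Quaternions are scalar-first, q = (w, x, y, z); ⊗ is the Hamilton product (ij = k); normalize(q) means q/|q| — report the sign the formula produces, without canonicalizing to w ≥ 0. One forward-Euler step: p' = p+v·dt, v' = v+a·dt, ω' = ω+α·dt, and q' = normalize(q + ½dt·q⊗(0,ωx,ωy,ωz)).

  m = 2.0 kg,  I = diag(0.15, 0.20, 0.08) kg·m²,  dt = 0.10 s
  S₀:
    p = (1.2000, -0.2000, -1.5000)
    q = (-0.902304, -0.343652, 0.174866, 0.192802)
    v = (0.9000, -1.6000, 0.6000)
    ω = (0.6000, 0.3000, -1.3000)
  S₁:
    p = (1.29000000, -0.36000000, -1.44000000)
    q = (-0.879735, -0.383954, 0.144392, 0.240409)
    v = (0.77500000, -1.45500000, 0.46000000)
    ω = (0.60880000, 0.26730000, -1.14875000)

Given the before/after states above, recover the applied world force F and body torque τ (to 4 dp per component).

Δω = ω₁−ω₀ = (0.00880000, -0.03270000, 0.15125000)
I·α + gyro = (0.0600, -0.1200, 0.1300)
Δv = v₁−v₀ = (-0.12500000, 0.14500000, -0.14000000)
F = m·Δv/dt = (-2.5000, 2.9000, -2.8000)

F = (-2.5000, 2.9000, -2.8000)
τ = (0.0600, -0.1200, 0.1300)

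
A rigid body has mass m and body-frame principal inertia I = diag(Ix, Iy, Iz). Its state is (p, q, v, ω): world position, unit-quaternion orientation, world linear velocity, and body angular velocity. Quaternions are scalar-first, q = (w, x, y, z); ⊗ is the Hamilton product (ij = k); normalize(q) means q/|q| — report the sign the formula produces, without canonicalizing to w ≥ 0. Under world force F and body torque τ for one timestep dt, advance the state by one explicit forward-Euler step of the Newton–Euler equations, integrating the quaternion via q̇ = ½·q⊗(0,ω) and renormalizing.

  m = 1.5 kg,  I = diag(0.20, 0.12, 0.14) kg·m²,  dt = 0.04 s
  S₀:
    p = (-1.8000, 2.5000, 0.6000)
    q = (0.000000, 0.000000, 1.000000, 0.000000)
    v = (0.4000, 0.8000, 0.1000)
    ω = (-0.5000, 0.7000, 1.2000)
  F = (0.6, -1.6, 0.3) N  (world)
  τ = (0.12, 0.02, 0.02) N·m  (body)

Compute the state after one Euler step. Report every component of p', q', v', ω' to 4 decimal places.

precession coupling ω×(Iω) = (0.0168, -0.0360, 0.0280)
α = I⁻¹(τ − ω×Iω) = (0.5160, 0.4667, -0.0571)
ω' = ω + α·dt = (-0.4794, 0.7187, 1.1977)
q⊗(0,ω) = (-0.7000000, 1.2000000, 0.0000000, 0.5000000)
q' = normalize(q + ½dt·q⊗(0,ω)) = (-0.0140, 0.0240, 0.9996, 0.0100)
a = F/m = (0.4000, -1.0667, 0.2000)
p + v·dt = (-1.7840, 2.5320, 0.6040)
v + (F/m)dt = (0.4160, 0.7573, 0.1080)

p' = (-1.7840, 2.5320, 0.6040)
q' = (-0.0140, 0.0240, 0.9996, 0.0100)
v' = (0.4160, 0.7573, 0.1080)
ω' = (-0.4794, 0.7187, 1.1977)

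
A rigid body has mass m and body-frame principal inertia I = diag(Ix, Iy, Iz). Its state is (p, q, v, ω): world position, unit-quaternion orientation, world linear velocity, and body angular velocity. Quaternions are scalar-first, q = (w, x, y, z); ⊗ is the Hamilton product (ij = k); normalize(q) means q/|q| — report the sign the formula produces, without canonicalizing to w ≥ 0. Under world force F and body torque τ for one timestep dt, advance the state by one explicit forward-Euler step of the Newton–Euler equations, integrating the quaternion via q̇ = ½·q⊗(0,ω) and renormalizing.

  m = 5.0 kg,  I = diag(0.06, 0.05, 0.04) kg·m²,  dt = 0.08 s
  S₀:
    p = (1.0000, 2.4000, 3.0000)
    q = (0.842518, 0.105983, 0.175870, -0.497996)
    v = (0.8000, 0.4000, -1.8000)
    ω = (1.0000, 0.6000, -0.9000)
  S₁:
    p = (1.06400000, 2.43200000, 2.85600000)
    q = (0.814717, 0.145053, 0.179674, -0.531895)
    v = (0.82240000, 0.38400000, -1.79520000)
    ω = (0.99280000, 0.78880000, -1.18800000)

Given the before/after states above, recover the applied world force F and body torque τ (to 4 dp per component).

F = (1.4000, -1.0000, 0.3000)
τ = (0.0000, 0.1000, -0.1500)

Δv = v₁−v₀ = (0.02240000, -0.01600000, 0.00480000)
F = m·Δv/dt = (1.4000, -1.0000, 0.3000)
rate change Δω = (-0.00720000, 0.18880000, -0.28800000)
ω₀×(Iω₀) = (0.0054, -0.0180, -0.0060)
applied torque τ = (0.0000, 0.1000, -0.1500)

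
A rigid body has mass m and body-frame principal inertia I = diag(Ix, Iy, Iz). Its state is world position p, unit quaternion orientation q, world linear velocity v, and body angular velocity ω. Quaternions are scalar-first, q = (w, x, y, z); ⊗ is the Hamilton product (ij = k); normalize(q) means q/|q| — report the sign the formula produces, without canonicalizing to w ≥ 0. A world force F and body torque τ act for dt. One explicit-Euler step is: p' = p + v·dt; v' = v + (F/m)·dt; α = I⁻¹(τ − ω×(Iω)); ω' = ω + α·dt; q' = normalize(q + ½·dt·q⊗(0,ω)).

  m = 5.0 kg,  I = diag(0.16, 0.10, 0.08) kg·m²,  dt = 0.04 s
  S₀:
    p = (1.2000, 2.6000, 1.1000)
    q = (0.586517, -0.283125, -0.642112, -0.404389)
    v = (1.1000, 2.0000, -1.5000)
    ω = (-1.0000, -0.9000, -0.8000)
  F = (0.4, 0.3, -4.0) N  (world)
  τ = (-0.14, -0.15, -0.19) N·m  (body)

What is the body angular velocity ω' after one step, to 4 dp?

ω' = (-1.0314, -0.9856, -0.8680)

ω×(Iω) gyroscopic = (-0.0144, 0.0640, -0.0540)
angular accel α = (-0.7850, -2.1400, -1.7000)
new body rate ω' = (-1.0314, -0.9856, -0.8680)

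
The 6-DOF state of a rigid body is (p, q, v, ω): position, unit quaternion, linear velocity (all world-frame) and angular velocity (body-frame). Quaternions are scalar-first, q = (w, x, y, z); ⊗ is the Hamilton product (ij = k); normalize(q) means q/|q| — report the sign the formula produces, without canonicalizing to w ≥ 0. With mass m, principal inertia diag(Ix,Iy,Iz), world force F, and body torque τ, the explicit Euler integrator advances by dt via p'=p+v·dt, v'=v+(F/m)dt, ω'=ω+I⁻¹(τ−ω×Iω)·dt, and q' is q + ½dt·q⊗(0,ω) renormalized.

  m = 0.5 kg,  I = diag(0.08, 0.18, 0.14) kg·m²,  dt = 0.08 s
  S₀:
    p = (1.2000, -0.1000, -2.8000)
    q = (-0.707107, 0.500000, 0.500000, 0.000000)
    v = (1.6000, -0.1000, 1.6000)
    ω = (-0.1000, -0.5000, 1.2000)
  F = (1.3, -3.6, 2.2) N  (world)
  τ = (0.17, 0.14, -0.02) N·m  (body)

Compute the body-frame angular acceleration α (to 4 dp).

α = (1.8250, 0.7378, -0.1786)

precession coupling ω×(Iω) = (0.0240, 0.0072, 0.0050)
α = I⁻¹(τ − ω×Iω) = (1.8250, 0.7378, -0.1786)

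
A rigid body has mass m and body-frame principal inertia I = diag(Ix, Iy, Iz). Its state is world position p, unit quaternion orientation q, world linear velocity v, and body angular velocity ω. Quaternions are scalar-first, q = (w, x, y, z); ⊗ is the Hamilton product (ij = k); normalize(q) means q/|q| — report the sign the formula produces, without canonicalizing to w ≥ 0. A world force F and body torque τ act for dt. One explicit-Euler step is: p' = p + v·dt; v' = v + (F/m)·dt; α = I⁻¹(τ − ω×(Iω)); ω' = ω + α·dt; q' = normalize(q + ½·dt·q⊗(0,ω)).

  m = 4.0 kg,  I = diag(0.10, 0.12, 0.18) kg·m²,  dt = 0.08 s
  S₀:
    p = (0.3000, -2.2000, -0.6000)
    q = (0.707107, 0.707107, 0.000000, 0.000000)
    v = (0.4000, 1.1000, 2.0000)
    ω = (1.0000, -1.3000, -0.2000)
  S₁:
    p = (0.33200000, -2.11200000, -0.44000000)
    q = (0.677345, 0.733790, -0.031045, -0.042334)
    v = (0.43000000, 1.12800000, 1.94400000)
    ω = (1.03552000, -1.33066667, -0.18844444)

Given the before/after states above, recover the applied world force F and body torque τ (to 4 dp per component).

F = (1.5000, 1.4000, -2.8000)
τ = (0.0600, -0.0300, 0.0000)

rate change Δω = (0.03552000, -0.03066667, 0.01155556)
τ = I·(Δω/dt) + ω₀×(Iω₀) = (0.0600, -0.0300, 0.0000)
Δv = v₁−v₀ = (0.03000000, 0.02800000, -0.05600000)
m·(v₁−v₀)/dt = (1.5000, 1.4000, -2.8000)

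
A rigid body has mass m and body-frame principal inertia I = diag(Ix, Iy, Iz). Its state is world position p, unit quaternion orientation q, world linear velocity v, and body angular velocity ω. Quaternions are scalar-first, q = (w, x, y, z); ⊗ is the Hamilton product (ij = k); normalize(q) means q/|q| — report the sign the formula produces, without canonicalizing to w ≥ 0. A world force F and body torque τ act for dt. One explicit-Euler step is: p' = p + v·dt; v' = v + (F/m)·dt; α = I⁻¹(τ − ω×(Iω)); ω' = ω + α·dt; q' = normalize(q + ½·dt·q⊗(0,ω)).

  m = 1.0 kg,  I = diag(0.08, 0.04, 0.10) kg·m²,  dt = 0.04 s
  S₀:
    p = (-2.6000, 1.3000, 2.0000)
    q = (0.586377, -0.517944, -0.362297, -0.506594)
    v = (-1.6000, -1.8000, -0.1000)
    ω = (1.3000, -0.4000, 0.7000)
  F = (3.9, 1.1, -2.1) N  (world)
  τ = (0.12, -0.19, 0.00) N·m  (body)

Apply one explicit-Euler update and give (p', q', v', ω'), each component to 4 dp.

p + v·dt = (-2.6640, 1.2280, 1.9960)
new velocity v' = (-1.4440, -1.7560, -0.1840)
gyro term ω×Iω = (-0.0168, -0.0182, 0.0208)
angular accel α = (1.7100, -4.2950, -0.2080)
new body rate ω' = (1.3684, -0.5718, 0.6917)
q⊗(0,ω) = (0.8830242, 0.3060446, -0.5305622, 1.0886276)
q' = normalize(q + ½dt·q⊗(0,ω)) = (0.6038, -0.5116, -0.3727, -0.4846)

p' = (-2.6640, 1.2280, 1.9960)
q' = (0.6038, -0.5116, -0.3727, -0.4846)
v' = (-1.4440, -1.7560, -0.1840)
ω' = (1.3684, -0.5718, 0.6917)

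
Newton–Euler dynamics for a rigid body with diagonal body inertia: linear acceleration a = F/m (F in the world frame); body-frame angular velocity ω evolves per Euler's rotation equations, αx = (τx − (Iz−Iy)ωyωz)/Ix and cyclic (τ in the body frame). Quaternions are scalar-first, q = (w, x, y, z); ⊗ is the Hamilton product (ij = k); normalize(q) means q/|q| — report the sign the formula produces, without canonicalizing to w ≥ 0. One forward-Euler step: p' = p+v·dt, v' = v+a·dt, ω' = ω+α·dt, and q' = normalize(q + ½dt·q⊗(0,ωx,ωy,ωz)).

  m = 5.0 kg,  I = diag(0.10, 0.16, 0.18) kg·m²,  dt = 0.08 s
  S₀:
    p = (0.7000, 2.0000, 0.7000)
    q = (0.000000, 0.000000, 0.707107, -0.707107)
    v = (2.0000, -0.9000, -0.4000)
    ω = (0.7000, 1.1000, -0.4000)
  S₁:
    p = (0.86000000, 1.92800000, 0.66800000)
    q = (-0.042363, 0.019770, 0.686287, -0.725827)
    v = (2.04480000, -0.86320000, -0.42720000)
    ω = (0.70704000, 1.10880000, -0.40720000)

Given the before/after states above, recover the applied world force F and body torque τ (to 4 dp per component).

velocity change Δv = (0.04480000, 0.03680000, -0.02720000)
F = m·Δv/dt = (2.8000, 2.3000, -1.7000)
ω₁ − ω₀ = (0.00704000, 0.00880000, -0.00720000)
precession coupling = (-0.0088, 0.0224, 0.0462)
τ = I·(Δω/dt) + ω₀×(Iω₀) = (0.0000, 0.0400, 0.0300)

F = (2.8000, 2.3000, -1.7000)
τ = (0.0000, 0.0400, 0.0300)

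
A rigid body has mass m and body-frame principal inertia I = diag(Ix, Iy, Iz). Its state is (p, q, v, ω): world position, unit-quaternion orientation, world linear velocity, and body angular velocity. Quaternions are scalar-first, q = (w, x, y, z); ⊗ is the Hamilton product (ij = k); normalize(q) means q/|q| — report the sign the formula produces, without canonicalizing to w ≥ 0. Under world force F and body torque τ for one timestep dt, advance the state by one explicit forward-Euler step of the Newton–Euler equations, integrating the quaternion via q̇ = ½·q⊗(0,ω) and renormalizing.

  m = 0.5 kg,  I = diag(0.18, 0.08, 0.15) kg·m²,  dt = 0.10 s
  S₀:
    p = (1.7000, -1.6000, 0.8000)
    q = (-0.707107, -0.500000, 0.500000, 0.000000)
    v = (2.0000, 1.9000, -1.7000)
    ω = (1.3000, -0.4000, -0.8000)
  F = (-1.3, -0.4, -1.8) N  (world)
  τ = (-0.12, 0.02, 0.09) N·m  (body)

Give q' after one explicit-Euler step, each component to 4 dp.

q⊗(0,ω) = (0.8500000, -1.3192391, -0.1171572, 0.1156856)
q + ½dt·q⊗(0,ω), renormalized = (-0.6625, -0.5642, 0.4926, 0.0058)

q' = (-0.6625, -0.5642, 0.4926, 0.0058)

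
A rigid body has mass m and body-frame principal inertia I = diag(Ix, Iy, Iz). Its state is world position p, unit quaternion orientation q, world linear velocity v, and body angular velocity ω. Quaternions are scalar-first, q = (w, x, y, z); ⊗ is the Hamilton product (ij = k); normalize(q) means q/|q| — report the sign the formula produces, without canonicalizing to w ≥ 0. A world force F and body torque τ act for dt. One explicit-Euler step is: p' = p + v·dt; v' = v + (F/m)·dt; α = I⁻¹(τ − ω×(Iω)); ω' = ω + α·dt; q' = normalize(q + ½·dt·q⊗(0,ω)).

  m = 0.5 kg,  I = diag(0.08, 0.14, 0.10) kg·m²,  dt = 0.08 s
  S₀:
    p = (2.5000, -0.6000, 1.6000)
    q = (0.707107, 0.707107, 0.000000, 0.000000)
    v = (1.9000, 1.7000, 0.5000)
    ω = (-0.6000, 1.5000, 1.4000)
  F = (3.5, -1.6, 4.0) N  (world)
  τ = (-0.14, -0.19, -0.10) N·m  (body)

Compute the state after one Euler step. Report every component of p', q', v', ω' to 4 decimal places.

p' = (2.6520, -0.4640, 1.6400)
q' = (0.7214, 0.6876, 0.0028, 0.0817)
v' = (2.4600, 1.4440, 1.1400)
ω' = (-0.6560, 1.3818, 1.3632)

precession coupling ω×(Iω) = (-0.0840, 0.0168, -0.0540)
(τ − ω×Iω)/I = (-0.7000, -1.4771, -0.4600)
ω' = ω + α·dt = (-0.6560, 1.3818, 1.3632)
Hamilton product q⊗(0,ω) = (0.4242642, -0.4242642, 0.0707107, 2.0506103)
q + ½dt·q⊗(0,ω), renormalized = (0.7214, 0.6876, 0.0028, 0.0817)
new position p' = (2.6520, -0.4640, 1.6400)
new velocity v' = (2.4600, 1.4440, 1.1400)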